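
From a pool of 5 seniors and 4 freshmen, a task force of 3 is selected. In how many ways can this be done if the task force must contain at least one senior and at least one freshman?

70

With no constraint there are C(9,3) = 84 possible selections.
Selections missing a whole group: no seniors → C(4,3) = 4; no freshmen → C(5,3) = 10.
Both groups omitted at once is impossible, so 84 − 14 = 70.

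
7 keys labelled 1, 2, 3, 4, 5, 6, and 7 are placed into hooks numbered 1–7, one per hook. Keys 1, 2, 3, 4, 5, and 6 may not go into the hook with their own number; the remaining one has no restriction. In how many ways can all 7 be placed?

2119

Let Aᵢ (for 1 ≤ i ≤ 6) be the placements that put key i in its forbidden hook. Any j of these fix j positions, leaving (7−j)! ways to fill the rest, and there are C(6,j) ways to pick which j.
By inclusion–exclusion, the number of valid placements is Σ_{j=0}^{6} (−1)^j C(6,j)·(7−j)!.
Computing: 5040 − 4320 + 1800 − 480 + 90 − 12 + 1 = 2119.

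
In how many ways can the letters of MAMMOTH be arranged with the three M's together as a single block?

Treat the 3 copies of M as a single block. The multiset to arrange is then {MMM, A, H, O, T}, 5 items in all.
All 5 items are distinct, so there are (5)! = 120 arrangements.

120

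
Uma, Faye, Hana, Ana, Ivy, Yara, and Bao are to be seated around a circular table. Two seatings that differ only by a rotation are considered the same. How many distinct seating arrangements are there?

720

Around a circle, 7 distinct people have 7!/7 = (6)! = 720 rotationally distinct seatings.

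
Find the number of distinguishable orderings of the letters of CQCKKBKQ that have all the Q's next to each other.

420

Treat the 2 copies of Q as a single block. The multiset to arrange is then {QQ, B, C, C, K, K, K}, 7 items in all.
That gives (7)!/(3!·2!) = 420 arrangements.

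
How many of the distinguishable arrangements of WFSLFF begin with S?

With the first slot taken by S, it remains to arrange the other 5 letters (WFLFF).
Those 5 letters have F appearing 3 times, giving (5)!/(3!) = 20.

20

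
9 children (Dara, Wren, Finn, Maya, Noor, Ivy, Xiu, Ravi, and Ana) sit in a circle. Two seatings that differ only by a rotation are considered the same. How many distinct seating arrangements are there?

40320

Seat Dara anywhere (absorbing the rotational symmetry), then permute the other 8: (8)! = 40320.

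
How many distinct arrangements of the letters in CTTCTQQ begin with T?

90

Fix T in the first position and arrange the remaining 6 letters.
Those 6 letters have C appearing twice, Q appearing twice, and T appearing twice, giving (6)!/(2!·2!·2!) = 90.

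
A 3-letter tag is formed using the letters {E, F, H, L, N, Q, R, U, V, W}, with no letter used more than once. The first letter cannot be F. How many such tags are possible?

648

The first letter has 10−1 = 9 choices (anything except F).
The remaining 2 letters are filled from the other 9 symbols without repetition: 9 × 8 = 72.
Total: 9 × 72 = 648.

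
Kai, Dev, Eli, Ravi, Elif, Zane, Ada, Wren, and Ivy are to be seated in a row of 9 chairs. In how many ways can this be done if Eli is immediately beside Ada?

Treat {Eli, Ada} as a single unit. There are 8 units to order, and the pair itself can be ordered 2 ways.
So the count is 2·(8)! = 80640.

80640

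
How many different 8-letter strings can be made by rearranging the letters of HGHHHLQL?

The 8 letters of HGHHHLQL have repeats: H appearing 4 times and L appearing twice.
So there are 8! / (4!·2!) = 840 distinguishable arrangements.

840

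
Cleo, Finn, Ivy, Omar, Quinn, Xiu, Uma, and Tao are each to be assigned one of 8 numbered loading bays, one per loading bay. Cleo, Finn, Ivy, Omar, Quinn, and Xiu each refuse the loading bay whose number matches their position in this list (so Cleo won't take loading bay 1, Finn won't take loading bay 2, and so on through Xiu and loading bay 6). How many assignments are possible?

Let Aᵢ (for 1 ≤ i ≤ 6) be the placements that put person i in their forbidden loading bay. Any j of these fix j positions, leaving (8−j)! ways to fill the rest, and there are C(6,j) ways to pick which j.
By inclusion–exclusion, the number of valid placements is Σ_{j=0}^{6} (−1)^j C(6,j)·(8−j)!.
Computing: 40320 − 30240 + 10800 − 2400 + 360 − 36 + 2 = 18806.

18806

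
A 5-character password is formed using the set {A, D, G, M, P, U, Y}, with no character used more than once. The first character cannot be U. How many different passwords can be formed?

The first character has 7−1 = 6 choices (anything except U).
The remaining 4 characters are filled from the other 6 symbols without repetition: 6 × 5 × 4 × 3 = 360.
Total: 6 × 360 = 2160.

2160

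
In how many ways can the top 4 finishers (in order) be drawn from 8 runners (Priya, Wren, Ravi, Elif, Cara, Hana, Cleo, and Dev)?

1680

This is an ordered selection of 4 from 8: P(8,4).
That gives 8 × 7 × 6 × 5 = 1680.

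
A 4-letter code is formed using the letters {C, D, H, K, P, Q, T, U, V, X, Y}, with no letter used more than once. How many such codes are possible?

7920

Choose and order 4 of the 11 symbols: the first letter has 11 options, the next 10, then 9, 8.
11 × 10 × 9 × 8 = 7920.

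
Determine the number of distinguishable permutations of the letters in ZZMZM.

10

The 5 letters of ZZMZM have repeats: M appearing twice and Z appearing 3 times.
The number of distinct arrangements is 5!/(3!·2!) = 120/12 = 10.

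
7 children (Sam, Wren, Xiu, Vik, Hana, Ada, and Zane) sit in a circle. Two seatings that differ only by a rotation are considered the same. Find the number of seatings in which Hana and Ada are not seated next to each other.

480

All circular seatings of 7 people number (6)! = 720.
Those with Hana next to Ada: fuse the pair into one unit and seat 6 units around a circle — 2·(5)! = 240.
Subtracting, 720 − 240 = 480.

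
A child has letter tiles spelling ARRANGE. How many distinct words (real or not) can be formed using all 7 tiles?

1260

Letter multiplicities in ARRANGE: A×2, E×1, G×1, N×1, R×2.
The number of distinct arrangements is 7!/(2!·2!) = 5040/4 = 1260.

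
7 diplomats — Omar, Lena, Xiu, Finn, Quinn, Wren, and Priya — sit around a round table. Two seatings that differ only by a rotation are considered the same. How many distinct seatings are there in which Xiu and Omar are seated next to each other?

Glue Xiu and Omar into a block (2 internal orders). Seating 6 units around a circle gives (5)! arrangements.
So 2 × (5)! = 2 × 120 = 240.

240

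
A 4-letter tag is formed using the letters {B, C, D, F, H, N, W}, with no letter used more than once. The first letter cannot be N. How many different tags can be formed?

The first letter has 7−1 = 6 choices (anything except N).
The remaining 3 letters are filled from the other 6 symbols without repetition: 6 × 5 × 4 = 120.
Total: 6 × 120 = 720.

720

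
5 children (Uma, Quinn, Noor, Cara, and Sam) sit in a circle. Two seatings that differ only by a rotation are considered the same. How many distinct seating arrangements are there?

24

Seat Uma anywhere (absorbing the rotational symmetry), then permute the other 4: (4)! = 24.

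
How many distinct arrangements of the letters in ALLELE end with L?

30

Fix L in the last position and arrange the remaining 5 letters.
Those 5 letters have E appearing twice and L appearing twice, giving (5)!/(2!·2!) = 30.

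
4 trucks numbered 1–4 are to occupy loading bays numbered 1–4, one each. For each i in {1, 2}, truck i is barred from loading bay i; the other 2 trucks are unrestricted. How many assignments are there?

Let Aᵢ (for i ∈ {1, 2}) be the placements that put truck i in its forbidden loading bay. Any j of these fix j positions, leaving (4−j)! ways to fill the rest, and there are C(2,j) ways to pick which j.
By inclusion–exclusion, the number of valid placements is Σ_{j=0}^{2} (−1)^j C(2,j)·(4−j)!.
Computing: 24 − 12 + 2 = 14.

14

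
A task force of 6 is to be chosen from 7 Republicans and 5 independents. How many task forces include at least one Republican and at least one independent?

With no constraint there are C(12,6) = 924 possible selections.
Subtract selections that omit an entire group: no Republicans → C(5,6) = 0; no independents → C(7,6) = 7.
Both groups omitted at once is impossible, so 924 − 7 = 917.

917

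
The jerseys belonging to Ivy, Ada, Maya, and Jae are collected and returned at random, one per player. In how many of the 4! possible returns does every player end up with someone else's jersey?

9

Count assignments avoiding every fixed point. For any j of the 4 players fixed to their old jersey, the other 4−j can be arranged in (4−j)! ways.
By inclusion–exclusion this is Σ_{j=0}^{4} (−1)^j C(4,j)·(4−j)!.
Computing: 24 − 24 + 12 − 4 + 1 = 9.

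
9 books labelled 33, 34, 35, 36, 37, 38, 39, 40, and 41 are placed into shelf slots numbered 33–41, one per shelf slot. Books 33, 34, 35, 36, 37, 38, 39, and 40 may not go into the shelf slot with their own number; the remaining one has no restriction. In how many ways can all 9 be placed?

Let Aᵢ (for 33 ≤ i ≤ 40) be the placements that put book i in its forbidden shelf slot. Any j of these fix j positions, leaving (9−j)! ways to fill the rest, and there are C(8,j) ways to pick which j.
By inclusion–exclusion, the number of valid placements is Σ_{j=0}^{8} (−1)^j C(8,j)·(9−j)!.
Computing: 362880 − 322560 + 141120 − 40320 + 8400 − 1344 + 168 − 16 + 1 = 148329.

148329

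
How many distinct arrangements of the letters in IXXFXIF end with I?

60

Fix I in the last position and arrange the remaining 6 letters.
Those 6 letters have F appearing twice and X appearing 3 times, giving (6)!/(3!·2!) = 60.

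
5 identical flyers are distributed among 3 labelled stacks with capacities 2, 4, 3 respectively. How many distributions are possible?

Without the upper bounds there are C(7,2) = 21 ways to split 5 among 3 stacks.
Subtract solutions that violate a single cap (substitute x_i' = x_i − (cap_i+1)): x_1 ≥ 3 gives C(4,2) = 6; x_2 ≥ 5 gives C(2,2) = 1; x_3 ≥ 4 gives C(3,2) = 3. Together 10.
No two caps can be exceeded simultaneously, so the pair terms are all 0.
By inclusion–exclusion the count is 21 − 10 + 0 = 11.

11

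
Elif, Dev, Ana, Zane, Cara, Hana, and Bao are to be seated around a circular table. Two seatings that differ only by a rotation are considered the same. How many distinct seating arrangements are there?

Around a circle, 7 distinct people have 7!/7 = (6)! = 720 rotationally distinct seatings.

720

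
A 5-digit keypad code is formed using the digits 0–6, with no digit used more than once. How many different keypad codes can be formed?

Choose and order 5 of the 7 symbols: the first digit has 7 options, the next 6, and so on down to 3.
That product is 7 × 6 × 5 × 4 × 3 = 2520.

2520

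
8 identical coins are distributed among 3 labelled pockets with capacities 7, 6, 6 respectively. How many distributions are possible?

38

Without the upper bounds there are C(10,2) = 45 ways to split 8 among 3 pockets.
Subtract solutions that violate a single cap (substitute x_i' = x_i − (cap_i+1)): x_1 ≥ 8 gives C(2,2) = 1; x_2 ≥ 7 gives C(3,2) = 3; x_3 ≥ 7 gives C(3,2) = 3. Together 7.
No two caps can be exceeded simultaneously, so the pair terms are all 0.
By inclusion–exclusion the count is 45 − 7 + 0 = 38.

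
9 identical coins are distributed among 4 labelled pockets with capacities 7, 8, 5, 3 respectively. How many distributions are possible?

Without the upper bounds there are C(12,3) = 220 ways to split 9 among 4 pockets.
Subtract solutions that violate a single cap (substitute x_i' = x_i − (cap_i+1)): x_1 ≥ 8 gives C(4,3) = 4; x_2 ≥ 9 gives C(3,3) = 1; x_3 ≥ 6 gives C(6,3) = 20; x_4 ≥ 4 gives C(8,3) = 56. Together 81.
No two caps can be exceeded simultaneously, so the pair terms are all 0.
By inclusion–exclusion the count is 220 − 81 + 0 = 139.

139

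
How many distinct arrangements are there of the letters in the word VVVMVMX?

VVVMVMX has 7 letters with M appearing twice and V appearing 4 times.
The number of distinct arrangements is 7!/(4!·2!) = 5040/48 = 105.

105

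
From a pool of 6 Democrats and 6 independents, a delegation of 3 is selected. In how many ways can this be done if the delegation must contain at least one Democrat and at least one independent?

Total 3-person selections from all 12: C(12,3) = 220.
Subtract selections that omit an entire group: no Democrats → C(6,3) = 20; no independents → C(6,3) = 20.
Both groups omitted at once is impossible, so 220 − 40 = 180.

180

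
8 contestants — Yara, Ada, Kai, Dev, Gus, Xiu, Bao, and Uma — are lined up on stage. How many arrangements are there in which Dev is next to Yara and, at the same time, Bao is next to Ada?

2880

Treat {Dev,Yara} as one block (2 orders) and {Bao,Ada} as another (2 orders).
That leaves 6 units to arrange: 2 × 2 × 6! = 4 × 720 = 2880.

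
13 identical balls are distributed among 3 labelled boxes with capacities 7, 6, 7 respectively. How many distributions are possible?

Ignoring the caps, the number of non-negative solutions to x_1+…+x_3 = 13 is C(15,2) = 105.
Subtract solutions that violate a single cap (substitute x_i' = x_i − (cap_i+1)): x_1 ≥ 8 gives C(7,2) = 21; x_2 ≥ 7 gives C(8,2) = 28; x_3 ≥ 8 gives C(7,2) = 21. Together 70.
No two caps can be exceeded simultaneously, so the pair terms are all 0.
By inclusion–exclusion the count is 105 − 70 + 0 = 35.

35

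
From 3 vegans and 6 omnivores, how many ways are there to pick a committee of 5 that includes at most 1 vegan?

Split by how many vegans are chosen (0 through 1).
Sum: C(3,0)·C(6,5) + C(3,1)·C(6,4) = 6 + 45 = 51.

51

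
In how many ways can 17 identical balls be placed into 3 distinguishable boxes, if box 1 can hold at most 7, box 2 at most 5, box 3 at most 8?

10

Without the upper bounds there are C(19,2) = 171 ways to split 17 among 3 boxes.
Subtract solutions that violate a single cap (substitute x_i' = x_i − (cap_i+1)): x_1 ≥ 8 gives C(11,2) = 55; x_2 ≥ 6 gives C(13,2) = 78; x_3 ≥ 9 gives C(10,2) = 45. Together 178.
Add back pairs where two caps are both exceeded: 10 + 1 + 6 = 17.
By inclusion–exclusion the count is 171 − 178 + 17 = 10.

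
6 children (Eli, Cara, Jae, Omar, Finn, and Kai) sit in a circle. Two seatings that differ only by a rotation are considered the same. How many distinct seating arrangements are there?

Seat Eli anywhere (absorbing the rotational symmetry), then permute the other 5: (5)! = 120.

120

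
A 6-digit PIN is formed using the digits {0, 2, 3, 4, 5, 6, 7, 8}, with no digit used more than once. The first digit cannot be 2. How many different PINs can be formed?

The first digit has 8−1 = 7 choices (anything except 2).
The remaining 5 digits are filled from the other 7 symbols without repetition: 7 × 6 × 5 × 4 × 3 = 2520.
Total: 7 × 2520 = 17640.

17640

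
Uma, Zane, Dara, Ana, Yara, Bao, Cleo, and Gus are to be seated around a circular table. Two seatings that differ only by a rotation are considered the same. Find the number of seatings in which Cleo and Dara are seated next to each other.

1440

Treat {Cleo, Dara} as one unit (2 internal orders) and seat the resulting 7 units around the table: (6)! circular arrangements.
So 2 × (6)! = 2 × 720 = 1440.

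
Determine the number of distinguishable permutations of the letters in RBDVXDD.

The 7 letters of RBDVXDD have repeats: D appearing 3 times.
The number of distinct arrangements is 7!/(3!) = 5040/6 = 840.

840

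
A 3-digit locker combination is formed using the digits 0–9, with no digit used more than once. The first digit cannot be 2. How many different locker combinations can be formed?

648

The first digit has 10−1 = 9 choices (anything except 2).
The remaining 2 digits are filled from the other 9 symbols without repetition: 9 × 8 = 72.
Total: 9 × 72 = 648.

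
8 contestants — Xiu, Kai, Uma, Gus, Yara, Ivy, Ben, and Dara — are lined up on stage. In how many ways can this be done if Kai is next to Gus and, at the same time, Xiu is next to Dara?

2880

Treat {Kai,Gus} as one block (2 orders) and {Xiu,Dara} as another (2 orders).
That leaves 6 units to arrange: 2 × 2 × 6! = 4 × 720 = 2880.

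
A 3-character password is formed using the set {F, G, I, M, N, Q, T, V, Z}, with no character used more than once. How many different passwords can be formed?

Choose and order 3 of the 9 symbols: the first character has 9 options, the next 8, then 7.
9 × 8 × 7 = 504.

504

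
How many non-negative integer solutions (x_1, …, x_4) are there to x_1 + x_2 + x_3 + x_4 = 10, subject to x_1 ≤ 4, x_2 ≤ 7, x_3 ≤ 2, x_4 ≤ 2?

Ignoring the caps, the number of non-negative solutions to x_1+…+x_4 = 10 is C(13,3) = 286.
Subtract solutions that violate a single cap (substitute x_i' = x_i − (cap_i+1)): x_1 ≥ 5 gives C(8,3) = 56; x_2 ≥ 8 gives C(5,3) = 10; x_3 ≥ 3 gives C(10,3) = 120; x_4 ≥ 3 gives C(10,3) = 120. Together 306.
Add back pairs where two caps are both exceeded: 0 + 10 + 10 + 0 + 0 + 35 = 55.
By inclusion–exclusion the count is 286 − 306 + 55 = 35.

35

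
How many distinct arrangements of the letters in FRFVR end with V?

With the last slot taken by V, it remains to arrange the other 4 letters (FRFR).
Those 4 letters have F appearing twice and R appearing twice, giving (4)!/(2!·2!) = 6.

6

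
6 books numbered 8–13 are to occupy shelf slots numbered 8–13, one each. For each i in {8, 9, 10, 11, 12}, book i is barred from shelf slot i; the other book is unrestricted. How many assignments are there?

Let Aᵢ (for 8 ≤ i ≤ 12) be the placements that put book i in its forbidden shelf slot. Any j of these fix j positions, leaving (6−j)! ways to fill the rest, and there are C(5,j) ways to pick which j.
By inclusion–exclusion, the number of valid placements is Σ_{j=0}^{5} (−1)^j C(5,j)·(6−j)!.
Computing: 720 − 600 + 240 − 60 + 10 − 1 = 309.

309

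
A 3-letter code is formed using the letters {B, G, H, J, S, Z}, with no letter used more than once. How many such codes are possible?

120

Choose and order 3 of the 6 symbols: the first letter has 6 options, the next 5, then 4.
That product is 6 × 5 × 4 = 120.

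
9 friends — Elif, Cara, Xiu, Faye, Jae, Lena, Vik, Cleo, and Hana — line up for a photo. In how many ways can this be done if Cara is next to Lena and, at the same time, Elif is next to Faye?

Treat {Cara,Lena} as one block (2 orders) and {Elif,Faye} as another (2 orders).
That leaves 7 units to arrange: 2 × 2 × 7! = 4 × 5040 = 20160.

20160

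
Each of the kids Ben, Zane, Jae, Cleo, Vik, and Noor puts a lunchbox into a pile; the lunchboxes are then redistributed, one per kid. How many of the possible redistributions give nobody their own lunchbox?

265

Count assignments avoiding every fixed point. For any j of the 6 kids fixed to their own lunchbox, the other 6−j can be arranged in (6−j)! ways.
By inclusion–exclusion this is Σ_{j=0}^{6} (−1)^j C(6,j)·(6−j)!.
Computing: 720 − 720 + 360 − 120 + 30 − 6 + 1 = 265.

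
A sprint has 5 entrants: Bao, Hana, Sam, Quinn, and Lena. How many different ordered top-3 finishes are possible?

60

There are 5 choices for 1st place, 4 for 2nd, and 3 for 3rd.
That gives 5 × 4 × 3 = 60.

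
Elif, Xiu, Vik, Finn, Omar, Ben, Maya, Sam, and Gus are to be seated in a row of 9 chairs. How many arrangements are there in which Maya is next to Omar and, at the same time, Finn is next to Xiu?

Treat {Maya,Omar} as one block (2 orders) and {Finn,Xiu} as another (2 orders).
That leaves 7 units to arrange: 2 × 2 × 7! = 4 × 5040 = 20160.

20160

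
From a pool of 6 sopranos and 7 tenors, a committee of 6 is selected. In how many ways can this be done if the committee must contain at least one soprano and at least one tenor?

Total 6-person selections from all 13: C(13,6) = 1716.
Selections missing a whole group: no sopranos → C(7,6) = 7; no tenors → C(6,6) = 1.
Both groups omitted at once is impossible, so 1716 − 8 = 1708.

1708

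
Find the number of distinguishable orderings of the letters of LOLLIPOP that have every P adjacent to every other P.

Treat the 2 copies of P as a single block. The multiset to arrange is then {PP, I, L, L, L, O, O}, 7 items in all.
That gives (7)!/(3!·2!) = 420 arrangements.

420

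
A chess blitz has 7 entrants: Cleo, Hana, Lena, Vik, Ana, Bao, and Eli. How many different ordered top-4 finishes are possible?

840

There are 7 choices for 1st place, 6 for 2nd, and so on down to 4 for position 4.
That gives 7 × 6 × 5 × 4 = 840.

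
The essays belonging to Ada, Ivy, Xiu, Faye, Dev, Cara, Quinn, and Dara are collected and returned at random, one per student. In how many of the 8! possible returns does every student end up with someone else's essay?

Count assignments avoiding every fixed point. For any j of the 8 students fixed to their own essay, the other 8−j can be arranged in (8−j)! ways.
By inclusion–exclusion this is Σ_{j=0}^{8} (−1)^j C(8,j)·(8−j)!.
Computing: 40320 − 40320 + 20160 − 6720 + 1680 − 336 + 56 − 8 + 1 = 14833.

14833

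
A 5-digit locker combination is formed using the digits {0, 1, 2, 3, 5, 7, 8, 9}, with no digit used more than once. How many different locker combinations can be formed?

With no repetition, fill the 5 digits in order: 8 choices, then 7, down to 4.
That product is 8 × 7 × 6 × 5 × 4 = 6720.

6720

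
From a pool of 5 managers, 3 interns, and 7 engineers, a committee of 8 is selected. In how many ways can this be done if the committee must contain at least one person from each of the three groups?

Unrestricted: C(15,8) = 6435 ways to pick any 8 of the 15.
Selections missing a whole group: no managers → C(10,8) = 45; no interns → C(12,8) = 495; no engineers → C(8,8) = 1.
Add back selections omitting two groups (i.e. drawn from a single group): C(5,8) + C(3,8) + C(7,8) = 0.
By inclusion–exclusion: 6435 − 541 + 0 = 5894.

5894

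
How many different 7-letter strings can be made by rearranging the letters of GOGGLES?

840

The 7 letters of GOGGLES have repeats: G appearing 3 times.
So there are 7! / (3!) = 840 distinguishable arrangements.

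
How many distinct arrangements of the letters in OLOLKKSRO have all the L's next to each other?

3360

Treat the 2 copies of L as a single block. The multiset to arrange is then {LL, K, K, O, O, O, R, S}, 8 items in all.
That gives (8)!/(3!·2!) = 3360 arrangements.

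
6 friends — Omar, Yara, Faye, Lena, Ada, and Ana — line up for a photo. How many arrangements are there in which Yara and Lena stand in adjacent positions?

Treat {Yara, Lena} as a single unit. There are 5 units to order, and the pair itself can be ordered 2 ways.
That gives 2 × 5! = 2 × 120 = 240.

240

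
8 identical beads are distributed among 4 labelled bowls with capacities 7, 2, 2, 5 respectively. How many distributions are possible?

Ignoring the caps, the number of non-negative solutions to x_1+…+x_4 = 8 is C(11,3) = 165.
Subtract solutions that violate a single cap (substitute x_i' = x_i − (cap_i+1)): x_1 ≥ 8 gives C(3,3) = 1; x_2 ≥ 3 gives C(8,3) = 56; x_3 ≥ 3 gives C(8,3) = 56; x_4 ≥ 6 gives C(5,3) = 10. Together 123.
Add back pairs where two caps are both exceeded: 0 + 0 + 0 + 10 + 0 + 0 = 10.
By inclusion–exclusion the count is 165 − 123 + 10 = 52.

52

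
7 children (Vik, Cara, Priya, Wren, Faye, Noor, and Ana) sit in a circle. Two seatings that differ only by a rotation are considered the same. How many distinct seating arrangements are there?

720

Around a circle, 7 distinct people have 7!/7 = (6)! = 720 rotationally distinct seatings.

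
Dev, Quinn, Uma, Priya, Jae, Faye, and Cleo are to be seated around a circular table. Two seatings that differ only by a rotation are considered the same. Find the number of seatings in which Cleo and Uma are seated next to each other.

240

Treat {Cleo, Uma} as one unit (2 internal orders) and seat the resulting 6 units around the table: (5)! circular arrangements.
So 2 × (5)! = 2 × 120 = 240.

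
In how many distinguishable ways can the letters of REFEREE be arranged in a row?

105

Letter multiplicities in REFEREE: E×4, F×1, R×2.
Dividing 7! = 5040 by 4!·2! = 48 for the repeated letters gives 105.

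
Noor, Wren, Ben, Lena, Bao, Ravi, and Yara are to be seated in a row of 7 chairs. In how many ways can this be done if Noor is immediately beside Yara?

1440

Treat {Noor, Yara} as a single unit. There are 6 units to order, and the pair itself can be ordered 2 ways.
So the count is 2·(6)! = 1440.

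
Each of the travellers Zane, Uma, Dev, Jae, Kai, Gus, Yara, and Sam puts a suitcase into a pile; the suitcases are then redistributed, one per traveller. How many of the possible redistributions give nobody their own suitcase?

14833

Count assignments avoiding every fixed point. For any j of the 8 travellers fixed to their own suitcase, the other 8−j can be arranged in (8−j)! ways.
By inclusion–exclusion this is Σ_{j=0}^{8} (−1)^j C(8,j)·(8−j)!.
Computing: 40320 − 40320 + 20160 − 6720 + 1680 − 336 + 56 − 8 + 1 = 14833.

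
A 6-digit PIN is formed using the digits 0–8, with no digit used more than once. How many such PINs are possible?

60480

This is a permutation of 6 out of 9: P(9,6) = 9!/3!.
9 × 8 × 7 × 6 × 5 × 4 = 60480.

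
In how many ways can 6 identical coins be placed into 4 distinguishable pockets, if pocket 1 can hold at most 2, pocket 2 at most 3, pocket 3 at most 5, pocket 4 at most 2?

Ignoring the caps, the number of non-negative solutions to x_1+…+x_4 = 6 is C(9,3) = 84.
Subtract solutions that violate a single cap (substitute x_i' = x_i − (cap_i+1)): x_1 ≥ 3 gives C(6,3) = 20; x_2 ≥ 4 gives C(5,3) = 10; x_3 ≥ 6 gives C(3,3) = 1; x_4 ≥ 3 gives C(6,3) = 20. Together 51.
Add back pairs where two caps are both exceeded: 0 + 0 + 1 + 0 + 0 + 0 = 1.
By inclusion–exclusion the count is 84 − 51 + 1 = 34.

34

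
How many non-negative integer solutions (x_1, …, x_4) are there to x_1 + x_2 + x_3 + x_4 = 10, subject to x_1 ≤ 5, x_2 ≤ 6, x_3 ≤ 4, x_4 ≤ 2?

Without the upper bounds there are C(13,3) = 286 ways to split 10 among 4 variables.
Subtract solutions that violate a single cap (substitute x_i' = x_i − (cap_i+1)): x_1 ≥ 6 gives C(7,3) = 35; x_2 ≥ 7 gives C(6,3) = 20; x_3 ≥ 5 gives C(8,3) = 56; x_4 ≥ 3 gives C(10,3) = 120. Together 231.
Add back pairs where two caps are both exceeded: 0 + 0 + 4 + 0 + 1 + 10 = 15.
By inclusion–exclusion the count is 286 − 231 + 15 = 70.

70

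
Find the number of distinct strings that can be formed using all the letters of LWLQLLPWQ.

3780

The 9 letters of LWLQLLPWQ have repeats: L appearing 4 times, Q appearing twice, and W appearing twice.
The number of distinct arrangements is 9!/(4!·2!·2!) = 362880/96 = 3780.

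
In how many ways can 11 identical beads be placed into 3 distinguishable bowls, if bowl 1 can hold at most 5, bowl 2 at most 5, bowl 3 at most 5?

Ignoring the caps, the number of non-negative solutions to x_1+…+x_3 = 11 is C(13,2) = 78.
Subtract solutions that violate a single cap (substitute x_i' = x_i − (cap_i+1)): x_1 ≥ 6 gives C(7,2) = 21; x_2 ≥ 6 gives C(7,2) = 21; x_3 ≥ 6 gives C(7,2) = 21. Together 63.
No two caps can be exceeded simultaneously, so the pair terms are all 0.
By inclusion–exclusion the count is 78 − 63 + 0 = 15.

15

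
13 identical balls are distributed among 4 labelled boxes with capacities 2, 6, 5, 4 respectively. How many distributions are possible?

31

By stars and bars, unrestricted non-negative solutions to x_1+…+x_4 = 13 number C(13+3,3) = 560.
Subtract solutions that violate a single cap (substitute x_i' = x_i − (cap_i+1)): x_1 ≥ 3 gives C(13,3) = 286; x_2 ≥ 7 gives C(9,3) = 84; x_3 ≥ 6 gives C(10,3) = 120; x_4 ≥ 5 gives C(11,3) = 165. Together 655.
Add back pairs where two caps are both exceeded: 20 + 35 + 56 + 1 + 4 + 10 = 126.
By inclusion–exclusion the count is 560 − 655 + 126 = 31.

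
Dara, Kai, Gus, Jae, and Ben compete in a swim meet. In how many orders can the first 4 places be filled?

There are 5 choices for 1st place, 4 for 2nd, and so on down to 2 for position 4.
That gives 5 × 4 × 3 × 2 = 120.

120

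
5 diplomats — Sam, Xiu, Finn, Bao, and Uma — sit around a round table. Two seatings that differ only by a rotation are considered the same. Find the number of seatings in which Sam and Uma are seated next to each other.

Treat {Sam, Uma} as one unit (2 internal orders) and seat the resulting 4 units around the table: (3)! circular arrangements.
So 2 × (3)! = 2 × 6 = 12.

12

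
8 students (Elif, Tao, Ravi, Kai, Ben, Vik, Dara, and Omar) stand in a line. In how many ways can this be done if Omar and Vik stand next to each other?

10080

Glue Omar and Vik into one block (2 internal orders), leaving 7 units to arrange in a row.
That gives 2 × 7! = 2 × 5040 = 10080.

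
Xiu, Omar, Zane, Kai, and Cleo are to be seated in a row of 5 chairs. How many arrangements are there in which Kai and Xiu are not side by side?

Of the 5! = 120 arrangements, those with Kai and Xiu adjacent number 2 × 4! = 48 (treat the pair as a block with 2 internal orders).
Complementary counting: 120 − 48 = 72.

72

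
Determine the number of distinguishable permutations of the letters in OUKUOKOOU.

1260

The 9 letters of OUKUOKOOU have repeats: K appearing twice, O appearing 4 times, and U appearing 3 times.
Dividing 9! = 362880 by 4!·3!·2! = 288 for the repeated letters gives 1260.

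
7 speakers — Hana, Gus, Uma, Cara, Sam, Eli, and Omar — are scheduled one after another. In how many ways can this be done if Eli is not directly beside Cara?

There are 7! = 5040 arrangements in all. If Eli and Cara are adjacent, merging them into one block gives 2·(6)! = 1440 arrangements.
Complementary counting: 5040 − 1440 = 3600.

3600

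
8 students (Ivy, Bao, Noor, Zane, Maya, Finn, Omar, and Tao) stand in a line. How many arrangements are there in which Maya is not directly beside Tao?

Of the 8! = 40320 arrangements, those with Maya and Tao adjacent number 2 × 7! = 10080 (treat the pair as a block with 2 internal orders).
Complementary counting: 40320 − 10080 = 30240.

30240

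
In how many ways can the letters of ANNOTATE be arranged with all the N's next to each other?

Treat the 2 copies of N as a single block. The multiset to arrange is then {NN, A, A, E, O, T, T}, 7 items in all.
That gives (7)!/(2!·2!) = 1260 arrangements.

1260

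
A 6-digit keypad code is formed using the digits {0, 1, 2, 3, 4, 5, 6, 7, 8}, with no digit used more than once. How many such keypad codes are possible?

Choose and order 6 of the 9 symbols: the first digit has 9 options, the next 8, and so on down to 4.
That product is 9 × 8 × 7 × 6 × 5 × 4 = 60480.

60480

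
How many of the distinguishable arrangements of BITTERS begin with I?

Fix I in the first position and arrange the remaining 6 letters.
Those 6 letters have T appearing twice, giving (6)!/(2!) = 360.

360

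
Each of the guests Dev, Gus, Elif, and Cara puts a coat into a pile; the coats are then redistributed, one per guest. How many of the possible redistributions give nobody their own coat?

9

Let Aᵢ be the assignments in which guest i gets their own coat. We want the size of the complement of A₁∪…∪A_4.
By inclusion–exclusion this is Σ_{j=0}^{4} (−1)^j C(4,j)·(4−j)!.
Computing: 24 − 24 + 12 − 4 + 1 = 9.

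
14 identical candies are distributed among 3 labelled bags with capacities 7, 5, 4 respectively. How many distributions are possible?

Without the upper bounds there are C(16,2) = 120 ways to split 14 among 3 bags.
Subtract solutions that violate a single cap (substitute x_i' = x_i − (cap_i+1)): x_1 ≥ 8 gives C(8,2) = 28; x_2 ≥ 6 gives C(10,2) = 45; x_3 ≥ 5 gives C(11,2) = 55. Together 128.
Add back pairs where two caps are both exceeded: 1 + 3 + 10 = 14.
By inclusion–exclusion the count is 120 − 128 + 14 = 6.

6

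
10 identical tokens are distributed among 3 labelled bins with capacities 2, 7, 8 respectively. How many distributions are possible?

Without the upper bounds there are C(12,2) = 66 ways to split 10 among 3 bins.
Subtract solutions that violate a single cap (substitute x_i' = x_i − (cap_i+1)): x_1 ≥ 3 gives C(9,2) = 36; x_2 ≥ 8 gives C(4,2) = 6; x_3 ≥ 9 gives C(3,2) = 3. Together 45.
No two caps can be exceeded simultaneously, so the pair terms are all 0.
By inclusion–exclusion the count is 66 − 45 + 0 = 21.

21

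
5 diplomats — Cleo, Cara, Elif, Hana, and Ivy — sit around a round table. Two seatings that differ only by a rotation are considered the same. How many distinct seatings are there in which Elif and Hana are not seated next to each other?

12

All circular seatings of 5 people number (4)! = 24.
Seatings with Elif beside Hana: treat them as a block with 2 internal orders, giving 2 × (3)! = 12.
Subtracting, 24 − 12 = 12.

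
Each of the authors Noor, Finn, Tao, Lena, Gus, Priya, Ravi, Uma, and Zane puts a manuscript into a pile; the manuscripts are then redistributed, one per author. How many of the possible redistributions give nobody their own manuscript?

Count assignments avoiding every fixed point. For any j of the 9 authors fixed to their own manuscript, the other 9−j can be arranged in (9−j)! ways.
By inclusion–exclusion this is Σ_{j=0}^{9} (−1)^j C(9,j)·(9−j)!.
Computing: 362880 − 362880 + 181440 − 60480 + 15120 − 3024 + 504 − 72 + 9 − 1 = 133496.

133496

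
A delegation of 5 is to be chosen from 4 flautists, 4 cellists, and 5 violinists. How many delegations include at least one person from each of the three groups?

With no constraint there are C(13,5) = 1287 possible selections.
Subtract selections that omit an entire group: no flautists → C(9,5) = 126; no cellists → C(9,5) = 126; no violinists → C(8,5) = 56.
Add back selections omitting two groups (i.e. drawn from a single group): C(4,5) + C(4,5) + C(5,5) = 1.
By inclusion–exclusion: 1287 − 308 + 1 = 980.

980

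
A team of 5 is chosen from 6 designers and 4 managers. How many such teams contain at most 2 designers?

66

Split by how many designers are chosen (0 through 2).
Sum: C(6,0)·C(4,5) + C(6,1)·C(4,4) + C(6,2)·C(4,3) = 0 + 6 + 60 = 66.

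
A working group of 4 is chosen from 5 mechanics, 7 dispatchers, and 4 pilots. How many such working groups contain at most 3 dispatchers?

1785

Split by how many dispatchers are chosen (0 through 3).
Sum: C(7,0)·C(9,4) + C(7,1)·C(9,3) + C(7,2)·C(9,2) + C(7,3)·C(9,1) = 126 + 588 + 756 + 315 = 1785.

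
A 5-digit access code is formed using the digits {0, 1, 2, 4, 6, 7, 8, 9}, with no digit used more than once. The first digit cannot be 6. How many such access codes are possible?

5880

The first digit has 8−1 = 7 choices (anything except 6).
The remaining 4 digits are filled from the other 7 symbols without repetition: 7 × 6 × 5 × 4 = 840.
Total: 7 × 840 = 5880.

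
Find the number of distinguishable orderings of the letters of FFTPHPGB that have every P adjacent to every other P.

Treat the 2 copies of P as a single block. The multiset to arrange is then {PP, B, F, F, G, H, T}, 7 items in all.
That gives (7)!/(2!) = 2520 arrangements.

2520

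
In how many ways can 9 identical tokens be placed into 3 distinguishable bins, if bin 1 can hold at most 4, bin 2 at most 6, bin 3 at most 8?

Without the upper bounds there are C(11,2) = 55 ways to split 9 among 3 bins.
Subtract solutions that violate a single cap (substitute x_i' = x_i − (cap_i+1)): x_1 ≥ 5 gives C(6,2) = 15; x_2 ≥ 7 gives C(4,2) = 6; x_3 ≥ 9 gives C(2,2) = 1. Together 22.
No two caps can be exceeded simultaneously, so the pair terms are all 0.
By inclusion–exclusion the count is 55 − 22 + 0 = 33.

33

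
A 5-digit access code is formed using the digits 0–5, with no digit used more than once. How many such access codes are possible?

720

With no repetition, fill the 5 digits in order: 6 choices, then 5, down to 2.
6 × 5 × 4 × 3 × 2 = 720.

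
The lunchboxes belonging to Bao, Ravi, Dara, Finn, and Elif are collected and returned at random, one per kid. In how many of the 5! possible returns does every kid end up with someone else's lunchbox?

44

Let Aᵢ be the assignments in which kid i gets their own lunchbox. We want the size of the complement of A₁∪…∪A_5.
By inclusion–exclusion this is Σ_{j=0}^{5} (−1)^j C(5,j)·(5−j)!.
Computing: 120 − 120 + 60 − 20 + 5 − 1 = 44.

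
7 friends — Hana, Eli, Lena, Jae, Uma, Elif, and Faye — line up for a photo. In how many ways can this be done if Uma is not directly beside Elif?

Of the 7! = 5040 arrangements, those with Uma and Elif adjacent number 2 × 6! = 1440 (treat the pair as a block with 2 internal orders).
Complementary counting: 5040 − 1440 = 3600.

3600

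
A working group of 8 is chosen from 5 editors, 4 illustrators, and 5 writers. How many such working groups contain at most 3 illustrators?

2793

Split by how many illustrators are chosen (0 through 3).
Sum: C(4,0)·C(10,8) + C(4,1)·C(10,7) + C(4,2)·C(10,6) + C(4,3)·C(10,5) = 45 + 480 + 1260 + 1008 = 2793.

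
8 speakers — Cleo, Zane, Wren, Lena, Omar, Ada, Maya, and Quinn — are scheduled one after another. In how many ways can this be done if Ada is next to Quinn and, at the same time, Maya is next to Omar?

2880

Treat {Ada,Quinn} as one block (2 orders) and {Maya,Omar} as another (2 orders).
That leaves 6 units to arrange: 2 × 2 × 6! = 4 × 720 = 2880.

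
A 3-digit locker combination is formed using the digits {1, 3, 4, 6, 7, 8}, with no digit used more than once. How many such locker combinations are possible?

120

Choose and order 3 of the 6 symbols: the first digit has 6 options, the next 5, then 4.
6 × 5 × 4 = 120.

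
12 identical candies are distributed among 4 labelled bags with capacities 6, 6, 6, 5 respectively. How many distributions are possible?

By stars and bars, unrestricted non-negative solutions to x_1+…+x_4 = 12 number C(12+3,3) = 455.
Subtract solutions that violate a single cap (substitute x_i' = x_i − (cap_i+1)): x_1 ≥ 7 gives C(8,3) = 56; x_2 ≥ 7 gives C(8,3) = 56; x_3 ≥ 7 gives C(8,3) = 56; x_4 ≥ 6 gives C(9,3) = 84. Together 252.
No two caps can be exceeded simultaneously, so the pair terms are all 0.
By inclusion–exclusion the count is 455 − 252 + 0 = 203.

203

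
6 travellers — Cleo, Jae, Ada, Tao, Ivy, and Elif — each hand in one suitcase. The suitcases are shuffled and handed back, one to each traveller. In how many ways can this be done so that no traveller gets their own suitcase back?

Count assignments avoiding every fixed point. For any j of the 6 travellers fixed to their own suitcase, the other 6−j can be arranged in (6−j)! ways.
By inclusion–exclusion this is Σ_{j=0}^{6} (−1)^j C(6,j)·(6−j)!.
Computing: 720 − 720 + 360 − 120 + 30 − 6 + 1 = 265.

265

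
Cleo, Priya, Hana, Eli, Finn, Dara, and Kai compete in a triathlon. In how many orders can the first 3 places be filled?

210

There are 7 choices for 1st place, 6 for 2nd, and 5 for 3rd.
That gives 7 × 6 × 5 = 210.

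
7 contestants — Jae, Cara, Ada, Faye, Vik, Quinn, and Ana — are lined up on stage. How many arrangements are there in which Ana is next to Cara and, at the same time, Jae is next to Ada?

Treat {Ana,Cara} as one block (2 orders) and {Jae,Ada} as another (2 orders).
That leaves 5 units to arrange: 2 × 2 × 5! = 4 × 120 = 480.

480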